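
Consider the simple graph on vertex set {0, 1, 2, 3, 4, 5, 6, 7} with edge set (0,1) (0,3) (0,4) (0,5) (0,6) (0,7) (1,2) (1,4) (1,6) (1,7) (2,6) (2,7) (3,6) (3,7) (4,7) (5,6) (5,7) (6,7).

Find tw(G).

A width-3 tree decomposition is:
Bags: B1 = {0, 1, 4, 7}  B2 = {0, 1, 6, 7}  B3 = {0, 3, 6, 7}  B4 = {0, 5, 6, 7}  B5 = {1, 2, 6, 7}
Tree: B1–B2, B2–B3, B2–B4, B2–B5
Every bag has size at most 4, so the width is 4 − 1 = 3 and tw(G) ≤ 3. Conversely, {0, 1, 4, 7} is a clique of size 4, and the vertices of any clique must share a bag in every tree decomposition; so some bag has ≥ 4 vertices and tw(G) ≥ 3. The upper and lower bounds meet at 3, so that is the treewidth.

3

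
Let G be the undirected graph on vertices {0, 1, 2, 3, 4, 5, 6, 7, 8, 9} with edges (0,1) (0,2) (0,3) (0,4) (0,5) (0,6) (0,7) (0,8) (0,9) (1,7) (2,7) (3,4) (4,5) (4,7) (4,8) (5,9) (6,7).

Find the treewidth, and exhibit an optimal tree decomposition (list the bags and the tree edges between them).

Treewidth 2.
Bags: B1 = {0, 2, 7}  B2 = {0, 4, 7}  B3 = {0, 1, 7}  B4 = {0, 3, 4}  B5 = {0, 4, 5}  B6 = {0, 5, 9}  B7 = {0, 4, 8}  B8 = {0, 6, 7}
Tree: B1–B2, B1–B3, B2–B4, B2–B5, B5–B6, B2–B7, B3–B8

Every bag has size at most 3, so the width is 3 − 1 = 2 and tw(G) ≤ 2. On the other hand G contains the 3-clique {0, 1, 7}. A clique must lie in a single bag of any decomposition, so no decomposition can have width below 2. Therefore the treewidth is 2.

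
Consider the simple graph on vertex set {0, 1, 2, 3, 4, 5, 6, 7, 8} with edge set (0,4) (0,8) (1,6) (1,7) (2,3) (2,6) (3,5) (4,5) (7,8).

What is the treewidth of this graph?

A width-2 tree decomposition is:
Bags: B1 = {0, 4, 5}  B2 = {0, 3, 5}  B3 = {0, 2, 3}  B4 = {0, 2, 6}  B5 = {0, 1, 6}  B6 = {0, 1, 7}  B7 = {0, 7, 8}
Tree: B1–B2, B2–B3, B3–B4, B4–B5, B5–B6, B6–B7
Each bag holds 3 vertices, so the decomposition has width 2, which upper-bounds the treewidth. For the lower bound, G contains the cycle 0–4–5–3–2–6–1–7–8–0, so G is not a forest; only forests have treewidth ≤ 1, hence tw(G) ≥ 2. Therefore the treewidth is 2.

2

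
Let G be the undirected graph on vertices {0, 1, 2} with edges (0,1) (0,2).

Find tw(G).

A width-1 tree decomposition is:
Bags: B1 = {0, 1}  B2 = {0, 2}
Tree: B1–B2
Every bag has size at most 2, so the width is 2 − 1 = 1 and tw(G) ≤ 1. Since G has at least one edge (e.g. 1–0), it is not an edgeless graph, so tw(G) ≥ 1. Hence tw(G) = 1 exactly.

1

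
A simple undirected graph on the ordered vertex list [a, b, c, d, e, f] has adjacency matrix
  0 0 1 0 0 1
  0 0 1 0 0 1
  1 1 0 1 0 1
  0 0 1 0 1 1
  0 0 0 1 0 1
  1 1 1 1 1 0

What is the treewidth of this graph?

2

A width-2 tree decomposition is:
Bags: B1 = {a, c, f}  B2 = {b, c, f}  B3 = {c, d, f}  B4 = {d, e, f}
Tree: B1–B2, B2–B3, B3–B4
The largest bag has 3 vertices, giving width 2; this decomposition certifies tw(G) ≤ 2. On the other hand G contains the 3-clique {d, e, f}. A clique must lie in a single bag of any decomposition, so no decomposition can have width below 2. Therefore the treewidth is 2.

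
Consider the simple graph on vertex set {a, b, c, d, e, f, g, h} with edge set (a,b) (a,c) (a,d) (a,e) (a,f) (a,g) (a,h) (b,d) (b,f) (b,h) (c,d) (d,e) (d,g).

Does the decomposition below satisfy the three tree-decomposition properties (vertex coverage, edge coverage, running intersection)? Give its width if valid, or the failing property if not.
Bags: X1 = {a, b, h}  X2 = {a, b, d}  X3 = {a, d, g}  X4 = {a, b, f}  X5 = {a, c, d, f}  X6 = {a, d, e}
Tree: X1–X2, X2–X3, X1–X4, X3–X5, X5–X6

A tree decomposition must satisfy three properties: every vertex lies in some bag; for every edge, both endpoints lie together in some bag; and for every vertex, the bags containing it form a connected subtree. Here bags containing vertex f are not connected in the tree, so the decomposition is invalid.

No — bags containing vertex f are not connected in the tree.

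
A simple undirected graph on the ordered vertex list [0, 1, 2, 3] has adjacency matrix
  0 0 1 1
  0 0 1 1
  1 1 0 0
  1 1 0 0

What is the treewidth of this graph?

A width-2 tree decomposition is:
Bags: B1 = {1, 2, 3}  B2 = {0, 2, 3}
Tree: B1–B2
Each bag holds 3 vertices, so the decomposition has width 2, which upper-bounds the treewidth. The edges 3–1–2–0–3 form a cycle, so G is not a tree and its treewidth is at least 2. Hence tw(G) = 2 exactly.

2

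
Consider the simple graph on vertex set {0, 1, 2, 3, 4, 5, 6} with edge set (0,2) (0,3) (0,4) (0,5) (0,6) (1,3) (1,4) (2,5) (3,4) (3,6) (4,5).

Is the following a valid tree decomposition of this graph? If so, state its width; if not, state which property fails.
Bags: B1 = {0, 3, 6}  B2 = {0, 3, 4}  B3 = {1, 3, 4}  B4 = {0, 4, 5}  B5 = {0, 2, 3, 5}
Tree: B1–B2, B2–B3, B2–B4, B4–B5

A tree decomposition must satisfy three properties: every vertex lies in some bag; for every edge, both endpoints lie together in some bag; and for every vertex, the bags containing it form a connected subtree. Here bags containing vertex 3 are not connected in the tree, so the decomposition is invalid.

No — bags containing vertex 3 are not connected in the tree.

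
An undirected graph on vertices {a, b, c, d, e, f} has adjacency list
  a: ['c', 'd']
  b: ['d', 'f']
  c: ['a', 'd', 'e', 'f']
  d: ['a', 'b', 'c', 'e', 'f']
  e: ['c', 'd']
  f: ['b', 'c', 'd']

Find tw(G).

2

A width-2 tree decomposition is:
Bags: B1 = {a, c, d}  B2 = {c, d, e}  B3 = {c, d, f}  B4 = {b, d, f}
Tree: B1–B2, B1–B3, B3–B4
Each bag holds 3 vertices, so the decomposition has width 2, which upper-bounds the treewidth. Conversely, {c, d, e} is a clique of size 3, and the vertices of any clique must share a bag in every tree decomposition; so some bag has ≥ 3 vertices and tw(G) ≥ 2. Combining the bounds, tw(G) = 2.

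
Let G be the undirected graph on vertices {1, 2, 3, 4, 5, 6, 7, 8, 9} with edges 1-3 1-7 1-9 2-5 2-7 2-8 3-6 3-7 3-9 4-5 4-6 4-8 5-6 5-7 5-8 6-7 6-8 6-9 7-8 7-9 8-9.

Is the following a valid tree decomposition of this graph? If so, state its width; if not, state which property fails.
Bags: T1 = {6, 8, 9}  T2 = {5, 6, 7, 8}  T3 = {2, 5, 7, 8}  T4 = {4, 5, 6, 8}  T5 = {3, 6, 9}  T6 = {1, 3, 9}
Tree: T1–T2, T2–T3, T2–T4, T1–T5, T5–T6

A tree decomposition must satisfy three properties: every vertex lies in some bag; for every edge, both endpoints lie together in some bag; and for every vertex, the bags containing it form a connected subtree. Here edge (7,9) lies in no bag, so the decomposition is invalid.

No — edge (7,9) lies in no bag.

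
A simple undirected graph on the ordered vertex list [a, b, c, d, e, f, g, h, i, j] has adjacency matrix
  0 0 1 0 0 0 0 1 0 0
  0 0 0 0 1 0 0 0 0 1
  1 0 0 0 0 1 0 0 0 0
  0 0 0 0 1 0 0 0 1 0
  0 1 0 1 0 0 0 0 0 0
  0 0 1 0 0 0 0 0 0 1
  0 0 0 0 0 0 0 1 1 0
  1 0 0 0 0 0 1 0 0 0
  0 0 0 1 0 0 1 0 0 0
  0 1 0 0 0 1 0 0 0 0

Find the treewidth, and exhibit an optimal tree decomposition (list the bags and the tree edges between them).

Every bag has size at most 3, so the width is 3 − 1 = 2 and tw(G) ≤ 2. The edges i–g–h–a–c–f–j–b–e–d–i form a cycle, so G is not a tree and its treewidth is at least 2. Therefore the treewidth is 2.

Treewidth 2.
One such decomposition:
Bags: B1 = {g, h, i}  B2 = {a, h, i}  B3 = {a, c, i}  B4 = {c, f, i}  B5 = {f, i, j}  B6 = {b, i, j}  B7 = {b, e, i}  B8 = {d, e, i}
Tree: B1–B2, B2–B3, B3–B4, B4–B5, B5–B6, B6–B7, B7–B8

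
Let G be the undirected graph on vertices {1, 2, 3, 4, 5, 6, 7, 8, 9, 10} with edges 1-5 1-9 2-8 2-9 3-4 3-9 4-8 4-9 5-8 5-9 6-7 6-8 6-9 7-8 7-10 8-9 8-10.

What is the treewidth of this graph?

A width-2 tree decomposition is:
Bags: B1 = {4, 8, 9}  B2 = {3, 4, 9}  B3 = {6, 8, 9}  B4 = {6, 7, 8}  B5 = {5, 8, 9}  B6 = {1, 5, 9}  B7 = {7, 8, 10}  B8 = {2, 8, 9}
Tree: B1–B2, B1–B3, B3–B4, B3–B5, B5–B6, B4–B7, B5–B8
The largest bag has 3 vertices, giving width 2; this decomposition certifies tw(G) ≤ 2. On the other hand G contains the 3-clique {2, 8, 9}. A clique must lie in a single bag of any decomposition, so no decomposition can have width below 2. Hence tw(G) = 2 exactly.

2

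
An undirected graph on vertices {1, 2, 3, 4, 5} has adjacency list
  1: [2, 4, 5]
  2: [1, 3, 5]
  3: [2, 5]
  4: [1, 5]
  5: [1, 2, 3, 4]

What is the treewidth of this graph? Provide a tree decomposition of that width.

Each bag holds 3 vertices, so the decomposition has width 2, which upper-bounds the treewidth. On the other hand G contains the 3-clique {1, 2, 5}. A clique must lie in a single bag of any decomposition, so no decomposition can have width below 2. Combining the bounds, tw(G) = 2.

Treewidth 2.
One such decomposition:
Bags: B1 = {1, 2, 5}  B2 = {2, 3, 5}  B3 = {1, 4, 5}
Tree: B1–B2, B1–B3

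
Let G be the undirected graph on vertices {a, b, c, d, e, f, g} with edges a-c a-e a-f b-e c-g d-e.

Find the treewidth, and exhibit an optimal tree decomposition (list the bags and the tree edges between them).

Treewidth 1.
One such decomposition:
Bags: B1 = {a, e}  B2 = {b, e}  B3 = {d, e}  B4 = {a, c}  B5 = {c, g}  B6 = {a, f}
Tree: B1–B2, B2–B3, B1–B4, B4–B5, B4–B6

Each bag holds 2 vertices, so the decomposition has width 1, which upper-bounds the treewidth. Since G has at least one edge (e.g. a–e), it is not an edgeless graph, so tw(G) ≥ 1. The upper and lower bounds meet at 1, so that is the treewidth.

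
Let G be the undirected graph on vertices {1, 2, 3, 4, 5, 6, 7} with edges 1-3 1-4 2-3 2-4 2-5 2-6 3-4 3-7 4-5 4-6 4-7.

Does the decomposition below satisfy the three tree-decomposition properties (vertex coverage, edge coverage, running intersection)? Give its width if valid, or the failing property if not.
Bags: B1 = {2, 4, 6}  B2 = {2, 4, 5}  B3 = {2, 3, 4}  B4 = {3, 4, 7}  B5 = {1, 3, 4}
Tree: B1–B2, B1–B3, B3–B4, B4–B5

Vertex coverage: the bags together contain {1, 2, 3, 4, 5, 6, 7}, the full vertex set. Edge coverage: each edge of G has both endpoints in at least one bag. Running intersection: for every vertex, the bags containing it form a connected subtree. All three properties hold, so this is a valid tree decomposition of width max|bag| − 1 = 2, and hence tw(G) ≤ 2.

Yes; width 2.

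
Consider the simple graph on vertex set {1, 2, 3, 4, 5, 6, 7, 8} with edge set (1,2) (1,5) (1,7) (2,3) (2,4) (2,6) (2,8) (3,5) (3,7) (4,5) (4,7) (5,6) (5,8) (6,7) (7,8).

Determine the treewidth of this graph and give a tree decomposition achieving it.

Treewidth 3.
One optimal decomposition is:
Bags: B1 = {2, 4, 5, 7}  B2 = {2, 5, 7, 8}  B3 = {2, 5, 6, 7}  B4 = {1, 2, 5, 7}  B5 = {2, 3, 5, 7}
Tree: B1–B2, B2–B3, B3–B4, B4–B5

Each bag holds 4 vertices, so the decomposition has width 3, which upper-bounds the treewidth. For the lower bound: the 4 vertex sets {2,4}, {5,8}, {7}, {6} are disjoint, each induces a connected subgraph, and every pair is joined by at least one edge of G. Contracting each set to a single vertex therefore yields K_{4} as a minor, and since treewidth is minor-monotone, tw(G) ≥ tw(K_{4}) = 3. The upper and lower bounds meet at 3, so that is the treewidth.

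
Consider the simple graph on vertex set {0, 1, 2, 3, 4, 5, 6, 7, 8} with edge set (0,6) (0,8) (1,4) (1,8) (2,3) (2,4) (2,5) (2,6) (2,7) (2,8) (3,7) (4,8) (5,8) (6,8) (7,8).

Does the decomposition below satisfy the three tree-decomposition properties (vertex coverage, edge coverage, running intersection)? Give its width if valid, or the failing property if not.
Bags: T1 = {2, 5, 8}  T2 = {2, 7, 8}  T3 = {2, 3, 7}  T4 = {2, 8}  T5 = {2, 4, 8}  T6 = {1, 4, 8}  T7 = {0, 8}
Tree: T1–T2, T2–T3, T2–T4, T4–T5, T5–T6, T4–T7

A tree decomposition must satisfy three properties: every vertex lies in some bag; for every edge, both endpoints lie together in some bag; and for every vertex, the bags containing it form a connected subtree. Here vertex 6 appears in no bag, so the decomposition is invalid.

No — vertex 6 appears in no bag.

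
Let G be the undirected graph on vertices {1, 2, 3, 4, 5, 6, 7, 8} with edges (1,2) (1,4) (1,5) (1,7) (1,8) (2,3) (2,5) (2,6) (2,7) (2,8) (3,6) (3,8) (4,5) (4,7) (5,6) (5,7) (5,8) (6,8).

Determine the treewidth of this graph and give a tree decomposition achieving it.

The largest bag has 4 vertices, giving width 3; this decomposition certifies tw(G) ≤ 3. Conversely, {2, 3, 6, 8} is a clique of size 4, and the vertices of any clique must share a bag in every tree decomposition; so some bag has ≥ 4 vertices and tw(G) ≥ 3. Combining the bounds, tw(G) = 3.

Treewidth 3.
One such decomposition:
Bags: B1 = {2, 5, 6, 8}  B2 = {1, 2, 5, 8}  B3 = {2, 3, 6, 8}  B4 = {1, 2, 5, 7}  B5 = {1, 4, 5, 7}
Tree: B1–B2, B1–B3, B2–B4, B4–B5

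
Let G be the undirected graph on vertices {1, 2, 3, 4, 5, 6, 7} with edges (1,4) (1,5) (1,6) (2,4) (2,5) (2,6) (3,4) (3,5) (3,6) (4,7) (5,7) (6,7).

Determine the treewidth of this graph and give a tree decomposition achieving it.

Treewidth 3.
One optimal decomposition is:
Bags: B1 = {2, 4, 5, 6}  B2 = {1, 4, 5, 6}  B3 = {3, 4, 5, 6}  B4 = {4, 5, 6, 7}
Tree: B1–B2, B2–B3, B3–B4

The largest bag has 4 vertices, giving width 3; this decomposition certifies tw(G) ≤ 3. For the lower bound: the 4 vertex sets {2,4}, {1,5}, {6}, {3} are disjoint, each induces a connected subgraph, and every pair is joined by at least one edge of G. Contracting each set to a single vertex therefore yields K_{4} as a minor, and since treewidth is minor-monotone, tw(G) ≥ tw(K_{4}) = 3. Combining the bounds, tw(G) = 3.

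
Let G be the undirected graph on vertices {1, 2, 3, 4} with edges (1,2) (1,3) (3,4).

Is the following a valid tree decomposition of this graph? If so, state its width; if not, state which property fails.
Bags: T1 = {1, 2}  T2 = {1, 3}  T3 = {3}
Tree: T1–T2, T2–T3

No — vertex 4 appears in no bag.

A tree decomposition must satisfy three properties: every vertex lies in some bag; for every edge, both endpoints lie together in some bag; and for every vertex, the bags containing it form a connected subtree. Here vertex 4 appears in no bag, so the decomposition is invalid.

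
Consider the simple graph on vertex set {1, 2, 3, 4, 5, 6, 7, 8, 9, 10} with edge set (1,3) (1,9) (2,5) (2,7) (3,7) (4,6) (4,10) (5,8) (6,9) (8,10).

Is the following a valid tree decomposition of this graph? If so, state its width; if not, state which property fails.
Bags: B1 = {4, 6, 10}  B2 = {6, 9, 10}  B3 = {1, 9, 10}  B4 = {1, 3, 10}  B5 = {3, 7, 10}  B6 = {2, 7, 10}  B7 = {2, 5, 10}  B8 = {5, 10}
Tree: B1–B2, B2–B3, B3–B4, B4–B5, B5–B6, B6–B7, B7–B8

No — vertex 8 appears in no bag.

A tree decomposition must satisfy three properties: every vertex lies in some bag; for every edge, both endpoints lie together in some bag; and for every vertex, the bags containing it form a connected subtree. Here vertex 8 appears in no bag, so the decomposition is invalid.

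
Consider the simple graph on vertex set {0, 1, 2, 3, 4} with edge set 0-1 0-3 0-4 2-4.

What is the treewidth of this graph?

1

A width-1 tree decomposition is:
Bags: B1 = {0, 3}  B2 = {0, 4}  B3 = {0, 1}  B4 = {2, 4}
Tree: B1–B2, B2–B3, B2–B4
Each bag holds 2 vertices, so the decomposition has width 1, which upper-bounds the treewidth. G has an edge, so its treewidth is at least 1. Therefore the treewidth is 1.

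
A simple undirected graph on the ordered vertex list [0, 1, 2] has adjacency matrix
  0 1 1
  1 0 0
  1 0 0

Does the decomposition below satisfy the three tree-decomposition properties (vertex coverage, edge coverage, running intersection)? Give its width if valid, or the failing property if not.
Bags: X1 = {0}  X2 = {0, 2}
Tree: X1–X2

A tree decomposition must satisfy three properties: every vertex lies in some bag; for every edge, both endpoints lie together in some bag; and for every vertex, the bags containing it form a connected subtree. Here vertex 1 appears in no bag, so the decomposition is invalid.

No — vertex 1 appears in no bag.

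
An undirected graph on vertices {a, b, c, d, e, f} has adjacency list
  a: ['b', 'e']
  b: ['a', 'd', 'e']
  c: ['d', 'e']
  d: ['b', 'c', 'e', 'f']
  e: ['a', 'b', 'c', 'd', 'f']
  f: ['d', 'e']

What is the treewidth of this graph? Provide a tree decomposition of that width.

Treewidth 2.
One optimal decomposition is:
Bags: B1 = {b, d, e}  B2 = {a, b, e}  B3 = {c, d, e}  B4 = {d, e, f}
Tree: B1–B2, B1–B3, B3–B4

The largest bag has 3 vertices, giving width 2; this decomposition certifies tw(G) ≤ 2. On the other hand G contains the 3-clique {c, d, e}. A clique must lie in a single bag of any decomposition, so no decomposition can have width below 2. Hence tw(G) = 2 exactly.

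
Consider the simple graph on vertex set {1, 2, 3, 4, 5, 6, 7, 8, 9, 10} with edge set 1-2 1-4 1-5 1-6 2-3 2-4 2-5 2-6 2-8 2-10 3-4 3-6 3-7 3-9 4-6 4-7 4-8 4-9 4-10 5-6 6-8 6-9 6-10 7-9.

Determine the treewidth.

A width-3 tree decomposition is:
Bags: B1 = {2, 3, 4, 6}  B2 = {3, 4, 6, 9}  B3 = {1, 2, 4, 6}  B4 = {1, 2, 5, 6}  B5 = {2, 4, 6, 8}  B6 = {2, 4, 6, 10}  B7 = {3, 4, 7, 9}
Tree: B1–B2, B1–B3, B3–B4, B1–B5, B3–B6, B2–B7
The largest bag has 4 vertices, giving width 3; this decomposition certifies tw(G) ≤ 3. On the other hand G contains the 4-clique {3, 4, 6, 9}. A clique must lie in a single bag of any decomposition, so no decomposition can have width below 3. The upper and lower bounds meet at 3, so that is the treewidth.

3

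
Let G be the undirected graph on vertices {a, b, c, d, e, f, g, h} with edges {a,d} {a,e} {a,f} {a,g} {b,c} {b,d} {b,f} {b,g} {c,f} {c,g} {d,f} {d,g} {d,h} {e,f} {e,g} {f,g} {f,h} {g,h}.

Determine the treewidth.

A width-3 tree decomposition is:
Bags: B1 = {a, e, f, g}  B2 = {a, d, f, g}  B3 = {d, f, g, h}  B4 = {b, d, f, g}  B5 = {b, c, f, g}
Tree: B1–B2, B2–B3, B3–B4, B4–B5
Every bag has size at most 4, so the width is 4 − 1 = 3 and tw(G) ≤ 3. For the lower bound, the 4 vertices {d, f, g, h} are pairwise adjacent, and any tree decomposition puts a clique entirely inside one bag — forcing width ≥ 3. Hence tw(G) = 3 exactly.

3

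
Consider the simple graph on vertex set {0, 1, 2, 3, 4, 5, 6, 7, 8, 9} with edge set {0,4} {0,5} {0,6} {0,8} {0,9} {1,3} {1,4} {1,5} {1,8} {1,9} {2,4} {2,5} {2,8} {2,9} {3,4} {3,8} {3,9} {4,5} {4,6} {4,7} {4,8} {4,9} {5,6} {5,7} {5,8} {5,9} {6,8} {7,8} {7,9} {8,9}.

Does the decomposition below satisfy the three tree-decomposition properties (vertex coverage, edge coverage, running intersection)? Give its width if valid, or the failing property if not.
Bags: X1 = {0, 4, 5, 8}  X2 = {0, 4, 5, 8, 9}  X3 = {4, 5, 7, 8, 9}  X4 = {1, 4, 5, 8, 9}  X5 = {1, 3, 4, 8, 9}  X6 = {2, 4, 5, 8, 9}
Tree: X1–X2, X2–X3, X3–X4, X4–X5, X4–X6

No — vertex 6 appears in no bag.

A tree decomposition must satisfy three properties: every vertex lies in some bag; for every edge, both endpoints lie together in some bag; and for every vertex, the bags containing it form a connected subtree. Here vertex 6 appears in no bag, so the decomposition is invalid.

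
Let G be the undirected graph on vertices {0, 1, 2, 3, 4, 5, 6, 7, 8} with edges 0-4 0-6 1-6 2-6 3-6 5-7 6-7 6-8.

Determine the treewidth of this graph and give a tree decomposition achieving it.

Treewidth 1.
One optimal decomposition is:
Bags: B1 = {3, 6}  B2 = {2, 6}  B3 = {1, 6}  B4 = {6, 7}  B5 = {6, 8}  B6 = {0, 6}  B7 = {0, 4}  B8 = {5, 7}
Tree: B1–B2, B1–B3, B1–B4, B2–B5, B3–B6, B6–B7, B4–B8

Each bag holds 2 vertices, so the decomposition has width 1, which upper-bounds the treewidth. Since G has at least one edge (e.g. 6–3), it is not an edgeless graph, so tw(G) ≥ 1. Hence tw(G) = 1 exactly.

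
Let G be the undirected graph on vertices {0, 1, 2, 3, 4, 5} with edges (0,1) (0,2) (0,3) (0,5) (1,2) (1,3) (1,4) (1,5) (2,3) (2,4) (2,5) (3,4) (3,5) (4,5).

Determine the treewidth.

4

A width-4 tree decomposition is:
Bags: B1 = {0, 1, 2, 3, 5}  B2 = {1, 2, 3, 4, 5}
Tree: B1–B2
Each bag holds 5 vertices, so the decomposition has width 4, which upper-bounds the treewidth. Conversely, {0, 1, 2, 3, 5} is a clique of size 5, and the vertices of any clique must share a bag in every tree decomposition; so some bag has ≥ 5 vertices and tw(G) ≥ 4. Combining the bounds, tw(G) = 4.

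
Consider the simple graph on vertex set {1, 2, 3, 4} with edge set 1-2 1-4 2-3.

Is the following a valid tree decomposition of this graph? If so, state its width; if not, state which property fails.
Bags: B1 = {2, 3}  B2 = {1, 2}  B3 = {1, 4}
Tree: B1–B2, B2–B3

Checking the three conditions: (i) the bags cover all of {1, 2, 3, 4}; (ii) for each edge, some bag contains both endpoints; (iii) the bags containing any fixed vertex form a subtree. All hold, so the decomposition is valid with width 2 − 1 = 1.

Yes; width 1.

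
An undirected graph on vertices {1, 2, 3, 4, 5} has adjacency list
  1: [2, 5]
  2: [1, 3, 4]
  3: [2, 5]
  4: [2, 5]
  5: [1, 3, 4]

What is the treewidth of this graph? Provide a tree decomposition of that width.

Treewidth 2.
Bags: B1 = {2, 4, 5}  B2 = {1, 2, 5}  B3 = {2, 3, 5}
Tree: B1–B2, B2–B3

The largest bag has 3 vertices, giving width 2; this decomposition certifies tw(G) ≤ 2. The edges 4–5–1–2–4 form a cycle, so G is not a tree and its treewidth is at least 2. Combining the bounds, tw(G) = 2.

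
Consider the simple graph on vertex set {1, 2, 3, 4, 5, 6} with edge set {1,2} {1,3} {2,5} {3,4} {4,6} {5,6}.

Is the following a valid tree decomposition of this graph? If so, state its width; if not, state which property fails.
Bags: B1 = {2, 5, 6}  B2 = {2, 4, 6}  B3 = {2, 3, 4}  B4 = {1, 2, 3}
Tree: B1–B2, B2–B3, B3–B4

Every vertex of G appears in some bag (union = {1, 2, 3, 4, 5, 6}); every edge is covered by a bag; and for each vertex v the set of bags containing v is connected in the bag tree. The decomposition is therefore valid. The largest bag has 3 vertices, so the width is 2.

Yes; width 2.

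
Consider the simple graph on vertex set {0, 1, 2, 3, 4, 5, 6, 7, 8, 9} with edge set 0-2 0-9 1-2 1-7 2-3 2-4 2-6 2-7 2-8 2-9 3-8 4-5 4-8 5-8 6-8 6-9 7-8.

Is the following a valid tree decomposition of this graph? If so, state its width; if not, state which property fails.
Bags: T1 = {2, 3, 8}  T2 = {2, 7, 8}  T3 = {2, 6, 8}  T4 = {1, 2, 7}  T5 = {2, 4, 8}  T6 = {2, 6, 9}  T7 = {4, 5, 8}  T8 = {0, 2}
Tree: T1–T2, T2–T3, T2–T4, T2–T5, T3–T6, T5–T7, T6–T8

A tree decomposition must satisfy three properties: every vertex lies in some bag; for every edge, both endpoints lie together in some bag; and for every vertex, the bags containing it form a connected subtree. Here edge (9,0) lies in no bag, so the decomposition is invalid.

No — edge (9,0) lies in no bag.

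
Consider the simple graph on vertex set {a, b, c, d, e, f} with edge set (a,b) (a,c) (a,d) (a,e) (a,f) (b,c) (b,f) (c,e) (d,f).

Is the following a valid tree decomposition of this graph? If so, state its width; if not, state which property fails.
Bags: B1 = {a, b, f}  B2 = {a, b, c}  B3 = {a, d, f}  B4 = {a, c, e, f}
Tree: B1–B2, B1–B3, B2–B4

No — bags containing vertex f are not connected in the tree.

A tree decomposition must satisfy three properties: every vertex lies in some bag; for every edge, both endpoints lie together in some bag; and for every vertex, the bags containing it form a connected subtree. Here bags containing vertex f are not connected in the tree, so the decomposition is invalid.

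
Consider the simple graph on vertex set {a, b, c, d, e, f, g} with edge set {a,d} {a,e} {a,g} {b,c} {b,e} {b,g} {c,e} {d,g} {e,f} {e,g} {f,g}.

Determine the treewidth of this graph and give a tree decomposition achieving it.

Treewidth 2.
Bags: B1 = {a, d, g}  B2 = {a, e, g}  B3 = {b, e, g}  B4 = {e, f, g}  B5 = {b, c, e}
Tree: B1–B2, B2–B3, B2–B4, B3–B5

The largest bag has 3 vertices, giving width 2; this decomposition certifies tw(G) ≤ 2. For the lower bound, the 3 vertices {a, d, g} are pairwise adjacent, and any tree decomposition puts a clique entirely inside one bag — forcing width ≥ 2. Hence tw(G) = 2 exactly.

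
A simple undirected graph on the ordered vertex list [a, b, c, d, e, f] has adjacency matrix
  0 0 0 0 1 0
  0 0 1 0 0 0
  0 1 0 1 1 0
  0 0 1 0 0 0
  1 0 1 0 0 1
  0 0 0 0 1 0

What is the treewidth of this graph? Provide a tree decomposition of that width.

Treewidth 1.
Bags: B1 = {b, c}  B2 = {c, d}  B3 = {c, e}  B4 = {e, f}  B5 = {a, e}
Tree: B1–B2, B1–B3, B3–B4, B3–B5

Each bag holds 2 vertices, so the decomposition has width 1, which upper-bounds the treewidth. G has an edge, so its treewidth is at least 1. Hence tw(G) = 1 exactly.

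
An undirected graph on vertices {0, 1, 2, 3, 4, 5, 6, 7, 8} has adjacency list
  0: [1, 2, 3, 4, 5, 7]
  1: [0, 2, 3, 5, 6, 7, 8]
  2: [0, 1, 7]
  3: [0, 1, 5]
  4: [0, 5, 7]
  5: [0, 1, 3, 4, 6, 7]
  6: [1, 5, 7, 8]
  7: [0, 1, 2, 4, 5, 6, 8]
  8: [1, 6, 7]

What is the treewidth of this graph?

3

A width-3 tree decomposition is:
Bags: B1 = {0, 1, 5, 7}  B2 = {0, 1, 2, 7}  B3 = {1, 5, 6, 7}  B4 = {0, 1, 3, 5}  B5 = {1, 6, 7, 8}  B6 = {0, 4, 5, 7}
Tree: B1–B2, B1–B3, B1–B4, B3–B5, B1–B6
The largest bag has 4 vertices, giving width 3; this decomposition certifies tw(G) ≤ 3. Conversely, {0, 1, 3, 5} is a clique of size 4, and the vertices of any clique must share a bag in every tree decomposition; so some bag has ≥ 4 vertices and tw(G) ≥ 3. The upper and lower bounds meet at 3, so that is the treewidth.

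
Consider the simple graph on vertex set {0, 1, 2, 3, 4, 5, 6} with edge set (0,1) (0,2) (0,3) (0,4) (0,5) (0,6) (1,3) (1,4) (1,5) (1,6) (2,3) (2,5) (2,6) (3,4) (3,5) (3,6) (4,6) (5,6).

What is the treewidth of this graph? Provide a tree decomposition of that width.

Every bag has size at most 5, so the width is 5 − 1 = 4 and tw(G) ≤ 4. For the lower bound, the 5 vertices {0, 1, 3, 4, 6} are pairwise adjacent, and any tree decomposition puts a clique entirely inside one bag — forcing width ≥ 4. Therefore the treewidth is 4.

Treewidth 4.
One optimal decomposition is:
Bags: B1 = {0, 2, 3, 5, 6}  B2 = {0, 1, 3, 5, 6}  B3 = {0, 1, 3, 4, 6}
Tree: B1–B2, B2–B3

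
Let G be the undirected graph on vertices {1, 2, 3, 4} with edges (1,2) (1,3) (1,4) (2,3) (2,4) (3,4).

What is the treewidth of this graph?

3

A width-3 tree decomposition is:
Bags: B1 = {1, 2, 3, 4}
Tree: (single bag)
A single bag containing all 4 vertices is trivially a valid decomposition of width 3. On the other hand G contains the 4-clique {1, 2, 3, 4}. A clique must lie in a single bag of any decomposition, so no decomposition can have width below 3. Hence tw(G) = 3 exactly.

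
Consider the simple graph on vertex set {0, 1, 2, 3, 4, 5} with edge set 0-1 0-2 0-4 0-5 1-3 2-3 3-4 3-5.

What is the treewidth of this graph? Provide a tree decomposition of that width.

Treewidth 2.
Bags: B1 = {0, 1, 3}  B2 = {0, 2, 3}  B3 = {0, 3, 5}  B4 = {0, 3, 4}
Tree: B1–B2, B2–B3, B3–B4

The largest bag has 3 vertices, giving width 2; this decomposition certifies tw(G) ≤ 2. For the lower bound, G contains the cycle 0–1–3–2–0, so G is not a forest; only forests have treewidth ≤ 1, hence tw(G) ≥ 2. The upper and lower bounds meet at 2, so that is the treewidth.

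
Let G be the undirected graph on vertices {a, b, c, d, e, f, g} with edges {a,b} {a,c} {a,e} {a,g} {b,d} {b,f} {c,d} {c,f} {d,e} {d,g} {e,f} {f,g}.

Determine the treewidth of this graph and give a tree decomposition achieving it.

Every bag has size at most 4, so the width is 4 − 1 = 3 and tw(G) ≤ 3. For the lower bound: the 4 vertex sets {c,f}, {d,g}, {a}, {e} are disjoint, each induces a connected subgraph, and every pair is joined by at least one edge of G. Contracting each set to a single vertex therefore yields K_{4} as a minor, and since treewidth is minor-monotone, tw(G) ≥ tw(K_{4}) = 3. Combining the bounds, tw(G) = 3.

Treewidth 3.
One optimal decomposition is:
Bags: B1 = {a, c, d, f}  B2 = {a, d, f, g}  B3 = {a, d, e, f}  B4 = {a, b, d, f}
Tree: B1–B2, B2–B3, B3–B4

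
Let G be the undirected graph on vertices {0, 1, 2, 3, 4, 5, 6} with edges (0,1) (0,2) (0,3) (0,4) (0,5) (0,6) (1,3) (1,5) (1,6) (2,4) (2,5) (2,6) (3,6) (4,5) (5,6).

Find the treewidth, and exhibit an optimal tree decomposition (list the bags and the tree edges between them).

Treewidth 3.
One optimal decomposition is:
Bags: B1 = {0, 2, 5, 6}  B2 = {0, 1, 5, 6}  B3 = {0, 2, 4, 5}  B4 = {0, 1, 3, 6}
Tree: B1–B2, B1–B3, B2–B4

Each bag holds 4 vertices, so the decomposition has width 3, which upper-bounds the treewidth. On the other hand G contains the 4-clique {0, 1, 3, 6}. A clique must lie in a single bag of any decomposition, so no decomposition can have width below 3. The upper and lower bounds meet at 3, so that is the treewidth.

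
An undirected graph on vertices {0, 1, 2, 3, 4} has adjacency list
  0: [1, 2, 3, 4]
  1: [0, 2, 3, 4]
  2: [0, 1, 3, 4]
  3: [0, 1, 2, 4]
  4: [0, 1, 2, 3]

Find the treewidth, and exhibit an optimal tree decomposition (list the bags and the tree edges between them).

Treewidth 4.
Bags: B1 = {0, 1, 2, 3, 4}
Tree: (single bag)

A single bag containing all 5 vertices is trivially a valid decomposition of width 4. On the other hand G contains the 5-clique {0, 1, 2, 3, 4}. A clique must lie in a single bag of any decomposition, so no decomposition can have width below 4. Hence tw(G) = 4 exactly.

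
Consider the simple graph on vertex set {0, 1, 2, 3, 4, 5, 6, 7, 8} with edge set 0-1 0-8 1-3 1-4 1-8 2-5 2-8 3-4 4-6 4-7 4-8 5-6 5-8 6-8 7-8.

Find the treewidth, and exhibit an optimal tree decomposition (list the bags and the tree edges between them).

Treewidth 2.
Bags: B1 = {1, 4, 8}  B2 = {4, 7, 8}  B3 = {1, 3, 4}  B4 = {4, 6, 8}  B5 = {5, 6, 8}  B6 = {0, 1, 8}  B7 = {2, 5, 8}
Tree: B1–B2, B1–B3, B2–B4, B4–B5, B1–B6, B5–B7

Each bag holds 3 vertices, so the decomposition has width 2, which upper-bounds the treewidth. For the lower bound, the 3 vertices {0, 1, 8} are pairwise adjacent, and any tree decomposition puts a clique entirely inside one bag — forcing width ≥ 2. Hence tw(G) = 2 exactly.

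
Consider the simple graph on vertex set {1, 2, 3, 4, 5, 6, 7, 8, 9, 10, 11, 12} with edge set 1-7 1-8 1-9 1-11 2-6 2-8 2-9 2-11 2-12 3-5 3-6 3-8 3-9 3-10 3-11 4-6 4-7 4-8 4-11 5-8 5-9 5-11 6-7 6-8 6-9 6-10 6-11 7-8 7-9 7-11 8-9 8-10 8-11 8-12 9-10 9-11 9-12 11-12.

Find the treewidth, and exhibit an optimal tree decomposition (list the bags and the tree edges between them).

Every bag has size at most 5, so the width is 5 − 1 = 4 and tw(G) ≤ 4. Conversely, {3, 6, 8, 9, 10} is a clique of size 5, and the vertices of any clique must share a bag in every tree decomposition; so some bag has ≥ 5 vertices and tw(G) ≥ 4. Combining the bounds, tw(G) = 4.

Treewidth 4.
One optimal decomposition is:
Bags: B1 = {3, 6, 8, 9, 11}  B2 = {6, 7, 8, 9, 11}  B3 = {2, 6, 8, 9, 11}  B4 = {3, 6, 8, 9, 10}  B5 = {4, 6, 7, 8, 11}  B6 = {2, 8, 9, 11, 12}  B7 = {1, 7, 8, 9, 11}  B8 = {3, 5, 8, 9, 11}
Tree: B1–B2, B2–B3, B1–B4, B2–B5, B3–B6, B2–B7, B1–B8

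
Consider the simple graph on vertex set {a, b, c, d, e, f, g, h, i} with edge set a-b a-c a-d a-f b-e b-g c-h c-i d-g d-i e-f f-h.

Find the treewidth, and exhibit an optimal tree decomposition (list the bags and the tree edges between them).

Each bag holds 4 vertices, so the decomposition has width 3, which upper-bounds the treewidth. For the lower bound: the 4 vertex sets {d,g,i}, {b}, {a}, {c,e,f,h} are disjoint, each induces a connected subgraph, and every pair is joined by at least one edge of G. Contracting each set to a single vertex therefore yields K_{4} as a minor, and since treewidth is minor-monotone, tw(G) ≥ tw(K_{4}) = 3. Therefore the treewidth is 3.

Treewidth 3.
One optimal decomposition is:
Bags: B1 = {b, d, g, i}  B2 = {a, b, d, i}  B3 = {a, b, c, i}  B4 = {a, b, c, e}  B5 = {a, c, e, f}  B6 = {c, e, f, h}
Tree: B1–B2, B2–B3, B3–B4, B4–B5, B5–B6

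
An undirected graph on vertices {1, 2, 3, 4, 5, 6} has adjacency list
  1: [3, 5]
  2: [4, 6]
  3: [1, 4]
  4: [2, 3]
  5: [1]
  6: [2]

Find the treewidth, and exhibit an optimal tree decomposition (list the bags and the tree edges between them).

The largest bag has 2 vertices, giving width 1; this decomposition certifies tw(G) ≤ 1. G has an edge, so its treewidth is at least 1. Combining the bounds, tw(G) = 1.

Treewidth 1.
Bags: B1 = {2, 6}  B2 = {2, 4}  B3 = {3, 4}  B4 = {1, 3}  B5 = {1, 5}
Tree: B1–B2, B2–B3, B3–B4, B4–B5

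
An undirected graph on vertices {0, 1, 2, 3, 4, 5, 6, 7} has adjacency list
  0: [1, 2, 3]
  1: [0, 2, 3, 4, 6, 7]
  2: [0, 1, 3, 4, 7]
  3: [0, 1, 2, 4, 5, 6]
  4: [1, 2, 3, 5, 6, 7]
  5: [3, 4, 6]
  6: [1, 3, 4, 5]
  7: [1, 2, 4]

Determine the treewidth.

A width-3 tree decomposition is:
Bags: B1 = {1, 2, 3, 4}  B2 = {1, 2, 4, 7}  B3 = {0, 1, 2, 3}  B4 = {1, 3, 4, 6}  B5 = {3, 4, 5, 6}
Tree: B1–B2, B1–B3, B1–B4, B4–B5
The largest bag has 4 vertices, giving width 3; this decomposition certifies tw(G) ≤ 3. For the lower bound, the 4 vertices {0, 1, 2, 3} are pairwise adjacent, and any tree decomposition puts a clique entirely inside one bag — forcing width ≥ 3. Therefore the treewidth is 3.

3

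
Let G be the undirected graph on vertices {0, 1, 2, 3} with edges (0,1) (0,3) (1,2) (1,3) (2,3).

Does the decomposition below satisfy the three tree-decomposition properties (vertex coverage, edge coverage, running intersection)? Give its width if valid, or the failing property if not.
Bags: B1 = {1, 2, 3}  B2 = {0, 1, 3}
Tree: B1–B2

Yes; width 2.

Checking the three conditions: (i) the bags cover all of {0, 1, 2, 3}; (ii) for each edge, some bag contains both endpoints; (iii) the bags containing any fixed vertex form a subtree. All hold, so the decomposition is valid with width 3 − 1 = 2.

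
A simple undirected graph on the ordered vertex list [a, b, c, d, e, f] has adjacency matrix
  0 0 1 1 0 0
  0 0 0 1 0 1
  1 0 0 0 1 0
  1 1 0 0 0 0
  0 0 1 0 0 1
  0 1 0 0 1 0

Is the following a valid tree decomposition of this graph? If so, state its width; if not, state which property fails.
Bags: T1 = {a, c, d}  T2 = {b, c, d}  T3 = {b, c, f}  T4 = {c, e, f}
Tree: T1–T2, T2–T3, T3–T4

Checking the three conditions: (i) the bags cover all of {a, b, c, d, e, f}; (ii) for each edge, some bag contains both endpoints; (iii) the bags containing any fixed vertex form a subtree. All hold, so the decomposition is valid with width 3 − 1 = 2.

Yes; width 2.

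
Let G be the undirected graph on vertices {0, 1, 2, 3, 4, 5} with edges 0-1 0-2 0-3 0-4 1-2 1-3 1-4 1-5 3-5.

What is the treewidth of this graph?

2

A width-2 tree decomposition is:
Bags: B1 = {0, 1, 2}  B2 = {0, 1, 3}  B3 = {1, 3, 5}  B4 = {0, 1, 4}
Tree: B1–B2, B2–B3, B1–B4
Every bag has size at most 3, so the width is 3 − 1 = 2 and tw(G) ≤ 2. On the other hand G contains the 3-clique {0, 1, 2}. A clique must lie in a single bag of any decomposition, so no decomposition can have width below 2. Hence tw(G) = 2 exactly.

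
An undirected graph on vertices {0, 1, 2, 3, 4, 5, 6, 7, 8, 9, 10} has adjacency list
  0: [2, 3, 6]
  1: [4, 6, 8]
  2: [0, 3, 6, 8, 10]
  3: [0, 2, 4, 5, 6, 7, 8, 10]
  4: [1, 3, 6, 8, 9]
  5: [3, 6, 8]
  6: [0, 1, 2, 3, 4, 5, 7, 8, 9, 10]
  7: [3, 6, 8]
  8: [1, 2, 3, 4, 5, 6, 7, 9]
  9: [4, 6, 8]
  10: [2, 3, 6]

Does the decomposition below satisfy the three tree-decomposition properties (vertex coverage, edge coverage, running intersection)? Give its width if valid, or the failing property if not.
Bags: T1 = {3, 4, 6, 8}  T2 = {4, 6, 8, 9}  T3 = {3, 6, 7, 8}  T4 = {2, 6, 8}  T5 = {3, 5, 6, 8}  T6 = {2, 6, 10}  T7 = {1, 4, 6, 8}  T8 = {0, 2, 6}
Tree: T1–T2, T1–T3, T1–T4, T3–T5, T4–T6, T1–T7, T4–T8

No — edge (3,2) lies in no bag.

A tree decomposition must satisfy three properties: every vertex lies in some bag; for every edge, both endpoints lie together in some bag; and for every vertex, the bags containing it form a connected subtree. Here edge (3,2) lies in no bag, so the decomposition is invalid.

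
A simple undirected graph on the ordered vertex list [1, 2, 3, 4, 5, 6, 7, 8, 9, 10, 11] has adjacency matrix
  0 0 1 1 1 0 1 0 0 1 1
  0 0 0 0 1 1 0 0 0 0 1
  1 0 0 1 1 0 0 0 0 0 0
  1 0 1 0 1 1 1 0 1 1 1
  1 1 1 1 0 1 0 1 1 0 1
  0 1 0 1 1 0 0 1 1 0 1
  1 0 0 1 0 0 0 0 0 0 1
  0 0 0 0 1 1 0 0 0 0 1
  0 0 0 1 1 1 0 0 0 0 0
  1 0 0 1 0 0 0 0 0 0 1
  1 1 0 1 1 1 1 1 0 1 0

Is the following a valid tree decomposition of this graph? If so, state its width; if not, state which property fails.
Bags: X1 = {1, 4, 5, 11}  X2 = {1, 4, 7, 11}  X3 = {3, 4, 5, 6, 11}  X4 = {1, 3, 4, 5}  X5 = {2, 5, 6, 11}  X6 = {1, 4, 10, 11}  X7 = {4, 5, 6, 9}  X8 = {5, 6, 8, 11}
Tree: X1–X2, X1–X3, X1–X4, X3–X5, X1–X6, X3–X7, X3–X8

A tree decomposition must satisfy three properties: every vertex lies in some bag; for every edge, both endpoints lie together in some bag; and for every vertex, the bags containing it form a connected subtree. Here bags containing vertex 3 are not connected in the tree, so the decomposition is invalid.

No — bags containing vertex 3 are not connected in the tree.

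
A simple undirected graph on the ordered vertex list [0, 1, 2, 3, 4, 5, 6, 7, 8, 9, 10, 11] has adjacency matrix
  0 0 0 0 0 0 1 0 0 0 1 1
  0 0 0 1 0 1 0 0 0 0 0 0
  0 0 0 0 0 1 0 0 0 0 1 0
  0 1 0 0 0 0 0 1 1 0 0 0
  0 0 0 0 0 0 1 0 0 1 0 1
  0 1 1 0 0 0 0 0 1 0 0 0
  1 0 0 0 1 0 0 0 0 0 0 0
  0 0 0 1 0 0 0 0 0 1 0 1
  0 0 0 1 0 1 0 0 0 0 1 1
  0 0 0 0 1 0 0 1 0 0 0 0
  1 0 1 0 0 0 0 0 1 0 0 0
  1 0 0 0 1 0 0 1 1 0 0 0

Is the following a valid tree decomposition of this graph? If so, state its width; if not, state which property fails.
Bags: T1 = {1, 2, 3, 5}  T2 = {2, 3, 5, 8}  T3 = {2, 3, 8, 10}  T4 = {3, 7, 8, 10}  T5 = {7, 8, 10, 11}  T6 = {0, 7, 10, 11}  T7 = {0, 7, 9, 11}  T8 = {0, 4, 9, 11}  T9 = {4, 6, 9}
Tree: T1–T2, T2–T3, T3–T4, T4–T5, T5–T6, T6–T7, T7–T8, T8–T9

A tree decomposition must satisfy three properties: every vertex lies in some bag; for every edge, both endpoints lie together in some bag; and for every vertex, the bags containing it form a connected subtree. Here edge (0,6) lies in no bag, so the decomposition is invalid.

No — edge (0,6) lies in no bag.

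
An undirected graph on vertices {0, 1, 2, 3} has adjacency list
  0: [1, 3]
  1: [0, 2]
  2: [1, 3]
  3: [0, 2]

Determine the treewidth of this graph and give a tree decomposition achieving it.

Treewidth 2.
One optimal decomposition is:
Bags: B1 = {1, 2, 3}  B2 = {0, 1, 3}
Tree: B1–B2

The largest bag has 3 vertices, giving width 2; this decomposition certifies tw(G) ≤ 2. The edges 3–2–1–0–3 form a cycle, so G is not a tree and its treewidth is at least 2. Therefore the treewidth is 2.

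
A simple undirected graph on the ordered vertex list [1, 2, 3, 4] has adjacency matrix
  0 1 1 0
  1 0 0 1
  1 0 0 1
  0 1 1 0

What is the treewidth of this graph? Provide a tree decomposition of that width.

The largest bag has 3 vertices, giving width 2; this decomposition certifies tw(G) ≤ 2. The edges 3–1–2–4–3 form a cycle, so G is not a tree and its treewidth is at least 2. The upper and lower bounds meet at 2, so that is the treewidth.

Treewidth 2.
Bags: B1 = {1, 2, 3}  B2 = {2, 3, 4}
Tree: B1–B2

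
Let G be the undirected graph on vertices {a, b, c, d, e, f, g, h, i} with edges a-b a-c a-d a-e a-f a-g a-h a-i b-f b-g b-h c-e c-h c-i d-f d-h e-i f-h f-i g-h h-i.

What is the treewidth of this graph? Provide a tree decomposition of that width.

The largest bag has 4 vertices, giving width 3; this decomposition certifies tw(G) ≤ 3. For the lower bound, the 4 vertices {a, c, e, i} are pairwise adjacent, and any tree decomposition puts a clique entirely inside one bag — forcing width ≥ 3. Therefore the treewidth is 3.

Treewidth 3.
Bags: B1 = {a, d, f, h}  B2 = {a, b, f, h}  B3 = {a, f, h, i}  B4 = {a, c, h, i}  B5 = {a, b, g, h}  B6 = {a, c, e, i}
Tree: B1–B2, B1–B3, B3–B4, B2–B5, B4–B6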